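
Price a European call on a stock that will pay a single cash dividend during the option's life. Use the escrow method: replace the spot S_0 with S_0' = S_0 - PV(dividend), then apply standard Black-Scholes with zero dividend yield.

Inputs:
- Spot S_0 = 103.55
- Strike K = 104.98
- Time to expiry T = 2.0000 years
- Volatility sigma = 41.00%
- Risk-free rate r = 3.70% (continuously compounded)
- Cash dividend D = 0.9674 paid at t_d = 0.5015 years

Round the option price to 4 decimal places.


PV(D) = D * exp(-r * t_d) = 0.9674 * 0.98161559 = 0.94961493
S_0' = S_0 - PV(D) = 103.5500 - 0.94961493 = 102.60038507
d1 = (ln(S_0'/K) + (r + sigma^2/2)*T) / (sigma*sqrt(T)) = 0.37799485
d2 = d1 - sigma*sqrt(T) = -0.20183271
exp(-rT) = 0.92867169
N(d1) = 0.64728279; N(d2) = 0.42002375
C = S_0' * N(d1) - K * exp(-rT) * N(d2) = 102.60038507 * 0.64728279 - 104.9800 * 0.92867169 * 0.42002375 = 25.4625

Answer: Price = 25.4625


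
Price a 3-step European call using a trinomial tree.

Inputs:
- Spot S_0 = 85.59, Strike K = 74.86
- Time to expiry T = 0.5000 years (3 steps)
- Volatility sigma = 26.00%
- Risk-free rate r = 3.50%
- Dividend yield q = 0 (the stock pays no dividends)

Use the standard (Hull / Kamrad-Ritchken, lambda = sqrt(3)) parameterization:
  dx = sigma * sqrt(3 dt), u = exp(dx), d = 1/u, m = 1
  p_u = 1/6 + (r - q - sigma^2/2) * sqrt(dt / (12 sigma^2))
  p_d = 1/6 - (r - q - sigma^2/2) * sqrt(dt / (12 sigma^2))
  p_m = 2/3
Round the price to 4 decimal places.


Answer: Price = V(0,0) = 13.8327

Derivation:
dt = T/N = 0.166667; dx = sigma*sqrt(3*dt) = 0.183848
u = exp(dx) = 1.201833; d = 1/u = 0.832062
p_u = 0.167211, p_m = 0.666667, p_d = 0.166123
Discount per step: exp(-r*dt) = 0.994184
Stock lattice S(k, j) with j the centered position index:
  k=0: S(0,+0) = 85.5900
  k=1: S(1,-1) = 71.2162; S(1,+0) = 85.5900; S(1,+1) = 102.8649
  k=2: S(2,-2) = 59.2563; S(2,-1) = 71.2162; S(2,+0) = 85.5900; S(2,+1) = 102.8649; S(2,+2) = 123.6264
  k=3: S(3,-3) = 49.3050; S(3,-2) = 59.2563; S(3,-1) = 71.2162; S(3,+0) = 85.5900; S(3,+1) = 102.8649; S(3,+2) = 123.6264; S(3,+3) = 148.5782
Terminal payoffs V(N, j) = max(S_T - K, 0):
  V(3,-3) = 0.000000; V(3,-2) = 0.000000; V(3,-1) = 0.000000; V(3,+0) = 10.730000; V(3,+1) = 28.004873; V(3,+2) = 48.766383; V(3,+3) = 73.718248
Backward induction: V(k, j) = exp(-r*dt) * [p_u * V(k+1, j+1) + p_m * V(k+1, j) + p_d * V(k+1, j-1)]
  V(2,-2) = exp(-r*dt) * [p_u*0.000000 + p_m*0.000000 + p_d*0.000000] = 0.000000
  V(2,-1) = exp(-r*dt) * [p_u*10.730000 + p_m*0.000000 + p_d*0.000000] = 1.783734
  V(2,+0) = exp(-r*dt) * [p_u*28.004873 + p_m*10.730000 + p_d*0.000000] = 11.767202
  V(2,+1) = exp(-r*dt) * [p_u*48.766383 + p_m*28.004873 + p_d*10.730000] = 28.440282
  V(2,+2) = exp(-r*dt) * [p_u*73.718248 + p_m*48.766383 + p_d*28.004873] = 49.201791
  V(1,-1) = exp(-r*dt) * [p_u*11.767202 + p_m*1.783734 + p_d*0.000000] = 3.138396
  V(1,+0) = exp(-r*dt) * [p_u*28.440282 + p_m*11.767202 + p_d*1.783734] = 12.821625
  V(1,+1) = exp(-r*dt) * [p_u*49.201791 + p_m*28.440282 + p_d*11.767202] = 28.972548
  V(0,+0) = exp(-r*dt) * [p_u*28.972548 + p_m*12.821625 + p_d*3.138396] = 13.832700


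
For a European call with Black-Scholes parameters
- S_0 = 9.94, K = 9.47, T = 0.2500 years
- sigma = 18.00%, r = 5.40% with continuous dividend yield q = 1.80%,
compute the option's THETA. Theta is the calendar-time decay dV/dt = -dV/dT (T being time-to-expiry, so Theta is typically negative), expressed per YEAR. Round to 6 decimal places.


Answer: Theta = -0.793607

Derivation:
d1 = 0.6832012608; d2 = 0.5932012608
phi(d1) = 0.3159028610; exp(-qT) = 0.9955101098; exp(-rT) = 0.9865907163
Theta = -S*exp(-qT)*phi(d1)*sigma/(2*sqrt(T)) - r*K*exp(-rT)*N(d2) + q*S*exp(-qT)*N(d1)
N(d1) = 0.7527601620; N(d2) = 0.7234767655; sqrt(T) = 0.5000000000
Term 1 = -9.9400 * 0.9955101098 * 0.3159028610 * 0.1800 / (2 * 0.5000000000) = -0.5626756528
Term 2 = -0.0540 * 9.4700 * 0.9865907163 * 0.7234767655 = -0.3650104949
Term 3 = 0.0180 * 9.9400 * 0.9955101098 * 0.7527601620 = 0.1340791325
Theta = -0.5626756528 + (-0.3650104949) + (0.1340791325) = -0.793607


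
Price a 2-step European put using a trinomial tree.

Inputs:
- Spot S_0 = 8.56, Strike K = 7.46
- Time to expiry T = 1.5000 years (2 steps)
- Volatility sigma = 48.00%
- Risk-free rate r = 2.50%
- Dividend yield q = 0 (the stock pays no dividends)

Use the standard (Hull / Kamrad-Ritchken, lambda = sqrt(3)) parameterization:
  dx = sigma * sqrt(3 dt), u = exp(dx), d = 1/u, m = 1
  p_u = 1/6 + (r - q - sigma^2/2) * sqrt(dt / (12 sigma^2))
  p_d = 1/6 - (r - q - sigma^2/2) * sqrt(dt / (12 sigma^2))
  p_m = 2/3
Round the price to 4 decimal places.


dt = T/N = 0.750000; dx = sigma*sqrt(3*dt) = 0.720000
u = exp(dx) = 2.054433; d = 1/u = 0.486752
p_u = 0.119687, p_m = 0.666667, p_d = 0.213646
Discount per step: exp(-r*dt) = 0.981425
Stock lattice S(k, j) with j the centered position index:
  k=0: S(0,+0) = 8.5600
  k=1: S(1,-1) = 4.1666; S(1,+0) = 8.5600; S(1,+1) = 17.5859
  k=2: S(2,-2) = 2.0281; S(2,-1) = 4.1666; S(2,+0) = 8.5600; S(2,+1) = 17.5859; S(2,+2) = 36.1292
Terminal payoffs V(N, j) = max(K - S_T, 0):
  V(2,-2) = 5.431898; V(2,-1) = 3.293401; V(2,+0) = 0.000000; V(2,+1) = 0.000000; V(2,+2) = 0.000000
Backward induction: V(k, j) = exp(-r*dt) * [p_u * V(k+1, j+1) + p_m * V(k+1, j) + p_d * V(k+1, j-1)]
  V(1,-1) = exp(-r*dt) * [p_u*0.000000 + p_m*3.293401 + p_d*5.431898] = 3.293762
  V(1,+0) = exp(-r*dt) * [p_u*0.000000 + p_m*0.000000 + p_d*3.293401] = 0.690551
  V(1,+1) = exp(-r*dt) * [p_u*0.000000 + p_m*0.000000 + p_d*0.000000] = 0.000000
  V(0,+0) = exp(-r*dt) * [p_u*0.000000 + p_m*0.690551 + p_d*3.293762] = 1.142443

Answer: Price = V(0,0) = 1.1424


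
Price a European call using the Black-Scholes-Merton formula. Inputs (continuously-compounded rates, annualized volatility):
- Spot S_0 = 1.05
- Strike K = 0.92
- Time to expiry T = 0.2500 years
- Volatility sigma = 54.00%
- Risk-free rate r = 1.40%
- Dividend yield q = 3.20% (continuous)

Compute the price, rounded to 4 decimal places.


Answer: Price = 0.1790

Derivation:
d1 = (ln(S/K) + (r - q + 0.5*sigma^2) * T) / (sigma * sqrt(T)) = 0.60785842
d2 = d1 - sigma * sqrt(T) = 0.33785842
exp(-rT) = 0.99650612; exp(-qT) = 0.99203191
C = S_0 * exp(-qT) * N(d1) - K * exp(-rT) * N(d2)
N(d1) = 0.72835931; N(d2) = 0.63226506
C = 1.0500 * 0.99203191 * 0.72835931 - 0.9200 * 0.99650612 * 0.63226506 = 0.1790


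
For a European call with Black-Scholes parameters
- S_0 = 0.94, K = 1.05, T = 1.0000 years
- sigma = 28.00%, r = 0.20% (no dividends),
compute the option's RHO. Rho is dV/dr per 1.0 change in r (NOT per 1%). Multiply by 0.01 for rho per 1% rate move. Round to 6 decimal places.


d1 = -0.2480913139; d2 = -0.5280913139
phi(d1) = 0.3868519632; exp(-qT) = 1.0000000000; exp(-rT) = 0.9980019987
N(d2) = 0.2987179797
Rho = K*T*exp(-rT)*N(d2) = 1.0500 * 1.0000 * 0.9980019987 * 0.2987179797 = 0.313027

Answer: Rho = 0.313027


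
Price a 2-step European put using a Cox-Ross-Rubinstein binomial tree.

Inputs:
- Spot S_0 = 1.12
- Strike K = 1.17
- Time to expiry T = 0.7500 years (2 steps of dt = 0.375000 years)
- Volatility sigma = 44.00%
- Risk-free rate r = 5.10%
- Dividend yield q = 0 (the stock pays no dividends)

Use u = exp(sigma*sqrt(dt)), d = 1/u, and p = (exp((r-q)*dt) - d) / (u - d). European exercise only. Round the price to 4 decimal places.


dt = T/N = 0.375000
u = exp(sigma*sqrt(dt)) = 1.309236; d = 1/u = 0.763804
p = (exp((r-q)*dt) - d) / (u - d) = 0.468445
Discount per step: exp(-r*dt) = 0.981057
Stock lattice S(k, i) with i counting down-moves:
  k=0: S(0,0) = 1.1200
  k=1: S(1,0) = 1.4663; S(1,1) = 0.8555
  k=2: S(2,0) = 1.9198; S(2,1) = 1.1200; S(2,2) = 0.6534
Terminal payoffs V(N, i) = max(K - S_T, 0):
  V(2,0) = 0.000000; V(2,1) = 0.050000; V(2,2) = 0.516596
Backward induction: V(k, i) = exp(-r*dt) * [p * V(k+1, i) + (1-p) * V(k+1, i+1)].
  V(1,0) = exp(-r*dt) * [p*0.000000 + (1-p)*0.050000] = 0.026074
  V(1,1) = exp(-r*dt) * [p*0.050000 + (1-p)*0.516596] = 0.292376
  V(0,0) = exp(-r*dt) * [p*0.026074 + (1-p)*0.292376] = 0.164453

Answer: Price = V(0,0) = 0.1645


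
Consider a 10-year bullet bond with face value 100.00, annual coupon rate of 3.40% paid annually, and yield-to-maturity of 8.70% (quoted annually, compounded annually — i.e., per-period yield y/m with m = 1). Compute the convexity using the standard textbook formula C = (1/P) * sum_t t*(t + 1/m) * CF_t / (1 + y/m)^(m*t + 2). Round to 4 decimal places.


Answer: Convexity = 71.9701

Derivation:
Coupon per period c = face * coupon_rate / m = 3.400000
Periods per year m = 1; per-period yield y/m = 0.087000
Number of cashflows N = 10
Cashflows (t years, CF_t, discount factor 1/(1+y/m)^(m*t), PV):
  t = 1.0000: CF_t = 3.400000, DF = 0.919963, PV = 3.127875
  t = 2.0000: CF_t = 3.400000, DF = 0.846332, PV = 2.877530
  t = 3.0000: CF_t = 3.400000, DF = 0.778595, PV = 2.647222
  t = 4.0000: CF_t = 3.400000, DF = 0.716278, PV = 2.435346
  t = 5.0000: CF_t = 3.400000, DF = 0.658950, PV = 2.240429
  t = 6.0000: CF_t = 3.400000, DF = 0.606209, PV = 2.061112
  t = 7.0000: CF_t = 3.400000, DF = 0.557690, PV = 1.896147
  t = 8.0000: CF_t = 3.400000, DF = 0.513055, PV = 1.744386
  t = 9.0000: CF_t = 3.400000, DF = 0.471991, PV = 1.604771
  t = 10.0000: CF_t = 103.400000, DF = 0.434215, PV = 44.897804
Price P = sum_t PV_t = 65.532622
Convexity numerator sum_t t*(t + 1/m) * CF_t / (1+y/m)^(m*t + 2):
  t = 1.0000: term = 5.294443
  t = 2.0000: term = 14.612078
  t = 3.0000: term = 26.885149
  t = 4.0000: term = 41.222246
  t = 5.0000: term = 56.884424
  t = 6.0000: term = 73.264207
  t = 7.0000: term = 89.867166
  t = 8.0000: term = 106.295768
  t = 9.0000: term = 122.235243
  t = 10.0000: term = 4179.830733
Convexity = (1/P) * sum = 4716.391457 / 65.532622 = 71.970132


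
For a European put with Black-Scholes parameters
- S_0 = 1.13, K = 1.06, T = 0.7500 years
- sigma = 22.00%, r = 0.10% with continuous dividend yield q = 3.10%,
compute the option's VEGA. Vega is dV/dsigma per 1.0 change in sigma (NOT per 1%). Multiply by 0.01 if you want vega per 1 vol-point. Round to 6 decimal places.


d1 = 0.3128121790; d2 = 0.1222865902
phi(d1) = 0.3798935250; exp(-qT) = 0.9770181987; exp(-rT) = 0.9992502812
Vega = S * exp(-qT) * phi(d1) * sqrt(T) = 1.1300 * 0.9770181987 * 0.3798935250 * 0.8660254038 = 0.363223

Answer: Vega = 0.363223


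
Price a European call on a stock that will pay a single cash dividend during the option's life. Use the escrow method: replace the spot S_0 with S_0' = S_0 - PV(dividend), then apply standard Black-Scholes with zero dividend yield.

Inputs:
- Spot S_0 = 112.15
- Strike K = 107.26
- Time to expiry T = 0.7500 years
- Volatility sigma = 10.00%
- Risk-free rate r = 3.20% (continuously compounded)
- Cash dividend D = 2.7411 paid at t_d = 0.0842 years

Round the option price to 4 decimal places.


Answer: Price = 6.5127

Derivation:
PV(D) = D * exp(-r * t_d) = 2.7411 * 0.99730923 = 2.73372432
S_0' = S_0 - PV(D) = 112.1500 - 2.73372432 = 109.41627568
d1 = (ln(S_0'/K) + (r + sigma^2/2)*T) / (sigma*sqrt(T)) = 0.55025935
d2 = d1 - sigma*sqrt(T) = 0.46365681
exp(-rT) = 0.97628571
N(d1) = 0.70892925; N(d2) = 0.67855318
C = S_0' * N(d1) - K * exp(-rT) * N(d2) = 109.41627568 * 0.70892925 - 107.2600 * 0.97628571 * 0.67855318 = 6.5127


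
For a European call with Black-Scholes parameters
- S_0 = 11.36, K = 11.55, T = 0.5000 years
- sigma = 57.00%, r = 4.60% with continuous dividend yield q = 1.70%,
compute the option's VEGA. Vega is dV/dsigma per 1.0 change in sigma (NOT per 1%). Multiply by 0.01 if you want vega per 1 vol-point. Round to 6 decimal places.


d1 = 0.1963473674; d2 = -0.2067034979
phi(d1) = 0.3913258549; exp(-qT) = 0.9915360229; exp(-rT) = 0.9772624838
Vega = S * exp(-qT) * phi(d1) * sqrt(T) = 11.3600 * 0.9915360229 * 0.3913258549 * 0.7071067812 = 3.116810

Answer: Vega = 3.116810


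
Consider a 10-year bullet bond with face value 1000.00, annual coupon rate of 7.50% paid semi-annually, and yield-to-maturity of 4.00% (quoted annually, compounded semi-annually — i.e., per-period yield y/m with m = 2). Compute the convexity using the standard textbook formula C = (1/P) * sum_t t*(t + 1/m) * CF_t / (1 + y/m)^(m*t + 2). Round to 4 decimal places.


Coupon per period c = face * coupon_rate / m = 37.500000
Periods per year m = 2; per-period yield y/m = 0.020000
Number of cashflows N = 20
Cashflows (t years, CF_t, discount factor 1/(1+y/m)^(m*t), PV):
  t = 0.5000: CF_t = 37.500000, DF = 0.980392, PV = 36.764706
  t = 1.0000: CF_t = 37.500000, DF = 0.961169, PV = 36.043829
  t = 1.5000: CF_t = 37.500000, DF = 0.942322, PV = 35.337088
  t = 2.0000: CF_t = 37.500000, DF = 0.923845, PV = 34.644203
  t = 2.5000: CF_t = 37.500000, DF = 0.905731, PV = 33.964905
  t = 3.0000: CF_t = 37.500000, DF = 0.887971, PV = 33.298927
  t = 3.5000: CF_t = 37.500000, DF = 0.870560, PV = 32.646007
  t = 4.0000: CF_t = 37.500000, DF = 0.853490, PV = 32.005889
  t = 4.5000: CF_t = 37.500000, DF = 0.836755, PV = 31.378322
  t = 5.0000: CF_t = 37.500000, DF = 0.820348, PV = 30.763061
  t = 5.5000: CF_t = 37.500000, DF = 0.804263, PV = 30.159864
  t = 6.0000: CF_t = 37.500000, DF = 0.788493, PV = 29.568494
  t = 6.5000: CF_t = 37.500000, DF = 0.773033, PV = 28.988720
  t = 7.0000: CF_t = 37.500000, DF = 0.757875, PV = 28.420313
  t = 7.5000: CF_t = 37.500000, DF = 0.743015, PV = 27.863052
  t = 8.0000: CF_t = 37.500000, DF = 0.728446, PV = 27.316718
  t = 8.5000: CF_t = 37.500000, DF = 0.714163, PV = 26.781096
  t = 9.0000: CF_t = 37.500000, DF = 0.700159, PV = 26.255977
  t = 9.5000: CF_t = 37.500000, DF = 0.686431, PV = 25.741153
  t = 10.0000: CF_t = 1037.500000, DF = 0.672971, PV = 698.207758
Price P = sum_t PV_t = 1286.150084
Convexity numerator sum_t t*(t + 1/m) * CF_t / (1+y/m)^(m*t + 2):
  t = 0.5000: term = 17.668544
  t = 1.0000: term = 51.966305
  t = 1.5000: term = 101.894716
  t = 2.0000: term = 166.494634
  t = 2.5000: term = 244.845050
  t = 3.0000: term = 336.061834
  t = 3.5000: term = 439.296515
  t = 4.0000: term = 553.735102
  t = 4.5000: term = 678.596939
  t = 5.0000: term = 813.133587
  t = 5.5000: term = 956.627750
  t = 6.0000: term = 1108.392223
  t = 6.5000: term = 1267.768883
  t = 7.0000: term = 1434.127696
  t = 7.5000: term = 1606.865766
  t = 8.0000: term = 1785.406406
  t = 8.5000: term = 1969.198242
  t = 9.0000: term = 2157.714337
  t = 9.5000: term = 2350.451347
  t = 10.0000: term = 70465.027490
Convexity = (1/P) * sum = 88505.273366 / 1286.150084 = 68.814110

Answer: Convexity = 68.8141


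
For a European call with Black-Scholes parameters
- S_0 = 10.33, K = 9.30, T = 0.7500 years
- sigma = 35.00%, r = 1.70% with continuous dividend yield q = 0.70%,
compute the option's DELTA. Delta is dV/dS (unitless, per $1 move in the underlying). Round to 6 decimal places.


Answer: Delta = 0.695792

Derivation:
d1 = 0.5228331715; d2 = 0.2197242802
phi(d1) = 0.3479780779; exp(-qT) = 0.9947637572; exp(-rT) = 0.9873309369
N(d1) = 0.6994548233
Delta = exp(-qT) * N(d1) = 0.9947637572 * 0.6994548233 = 0.695792


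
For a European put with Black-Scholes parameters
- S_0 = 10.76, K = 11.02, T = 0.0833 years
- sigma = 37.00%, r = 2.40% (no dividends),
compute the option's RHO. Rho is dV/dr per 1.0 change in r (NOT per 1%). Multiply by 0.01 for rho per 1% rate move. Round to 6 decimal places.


Answer: Rho = -0.551417

Derivation:
d1 = -0.1514692474; d2 = -0.2582576831
phi(d1) = 0.3943919766; exp(-qT) = 1.0000000000; exp(-rT) = 0.9980027971
N(-d2) = 0.6018959787
Rho = -K*T*exp(-rT)*N(-d2) = -11.0200 * 0.0833 * 0.9980027971 * 0.6018959787 = -0.551417


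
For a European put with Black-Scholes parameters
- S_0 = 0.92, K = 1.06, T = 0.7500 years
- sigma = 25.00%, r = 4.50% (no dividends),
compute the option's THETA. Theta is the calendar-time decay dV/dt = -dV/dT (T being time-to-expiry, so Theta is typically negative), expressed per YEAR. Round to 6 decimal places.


d1 = -0.3901179651; d2 = -0.6066243160
phi(d1) = 0.3697106721; exp(-qT) = 1.0000000000; exp(-rT) = 0.9668131777
Theta = -S*exp(-qT)*phi(d1)*sigma/(2*sqrt(T)) + r*K*exp(-rT)*N(-d2) - q*S*exp(-qT)*N(-d1)
N(-d1) = 0.6517753405; N(-d2) = 0.7279498703; sqrt(T) = 0.8660254038
Term 1 = -0.9200 * 1.0000000000 * 0.3697106721 * 0.2500 / (2 * 0.8660254038) = -0.0490940879
Term 2 = 0.0450 * 1.0600 * 0.9668131777 * 0.7279498703 = 0.0335708559
Term 3 = 0 (no dividend yield, q = 0)
Theta = -0.0490940879 + (0.0335708559) + (0.0000000000) = -0.015523

Answer: Theta = -0.015523


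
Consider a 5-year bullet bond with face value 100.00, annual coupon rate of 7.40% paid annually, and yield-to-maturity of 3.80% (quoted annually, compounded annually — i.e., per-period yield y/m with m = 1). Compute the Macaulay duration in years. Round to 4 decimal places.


Answer: Macaulay duration = 4.4081 years

Derivation:
Coupon per period c = face * coupon_rate / m = 7.400000
Periods per year m = 1; per-period yield y/m = 0.038000
Number of cashflows N = 5
Cashflows (t years, CF_t, discount factor 1/(1+y/m)^(m*t), PV):
  t = 1.0000: CF_t = 7.400000, DF = 0.963391, PV = 7.129094
  t = 2.0000: CF_t = 7.400000, DF = 0.928122, PV = 6.868106
  t = 3.0000: CF_t = 7.400000, DF = 0.894145, PV = 6.616673
  t = 4.0000: CF_t = 7.400000, DF = 0.861411, PV = 6.374444
  t = 5.0000: CF_t = 107.400000, DF = 0.829876, PV = 89.128688
Price P = sum_t PV_t = 116.117006
Macaulay numerator sum_t t * PV_t:
  t * PV_t at t = 1.0000: 7.129094
  t * PV_t at t = 2.0000: 13.736213
  t * PV_t at t = 3.0000: 19.850018
  t * PV_t at t = 4.0000: 25.497776
  t * PV_t at t = 5.0000: 445.643440
Macaulay duration D = (sum_t t * PV_t) / P = 511.856541 / 116.117006 = 4.408110


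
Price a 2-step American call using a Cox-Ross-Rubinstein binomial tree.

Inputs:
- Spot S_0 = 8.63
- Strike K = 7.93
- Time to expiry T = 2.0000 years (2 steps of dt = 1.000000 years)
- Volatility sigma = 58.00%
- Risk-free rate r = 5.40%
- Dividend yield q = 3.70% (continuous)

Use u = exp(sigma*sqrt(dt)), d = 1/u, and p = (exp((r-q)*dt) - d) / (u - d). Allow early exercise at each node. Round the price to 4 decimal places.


dt = T/N = 1.000000
u = exp(sigma*sqrt(dt)) = 1.786038; d = 1/u = 0.559898
p = (exp((r-q)*dt) - d) / (u - d) = 0.372916
Discount per step: exp(-r*dt) = 0.947432
Stock lattice S(k, i) with i counting down-moves:
  k=0: S(0,0) = 8.6300
  k=1: S(1,0) = 15.4135; S(1,1) = 4.8319
  k=2: S(2,0) = 27.5291; S(2,1) = 8.6300; S(2,2) = 2.7054
Terminal payoffs V(N, i) = max(S_T - K, 0):
  V(2,0) = 19.599124; V(2,1) = 0.700000; V(2,2) = 0.000000
Backward induction: V(k, i) = exp(-r*dt) * [p * V(k+1, i) + (1-p) * V(k+1, i+1)]; then take max(V_cont, immediate exercise) for American.
  V(1,0) = exp(-r*dt) * [p*19.599124 + (1-p)*0.700000] = 7.340497; exercise = 7.483512; V(1,0) = max -> 7.483512
  V(1,1) = exp(-r*dt) * [p*0.700000 + (1-p)*0.000000] = 0.247319; exercise = 0.000000; V(1,1) = max -> 0.247319
  V(0,0) = exp(-r*dt) * [p*7.483512 + (1-p)*0.247319] = 2.790954; exercise = 0.700000; V(0,0) = max -> 2.790954

Answer: Price = V(0,0) = 2.7910


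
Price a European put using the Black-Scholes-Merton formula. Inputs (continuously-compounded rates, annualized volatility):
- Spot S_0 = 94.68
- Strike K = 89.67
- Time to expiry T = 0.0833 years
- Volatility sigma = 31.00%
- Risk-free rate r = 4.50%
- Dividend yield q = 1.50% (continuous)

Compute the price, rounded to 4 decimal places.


Answer: Price = 1.3078

Derivation:
d1 = (ln(S/K) + (r - q + 0.5*sigma^2) * T) / (sigma * sqrt(T)) = 0.68030779
d2 = d1 - sigma * sqrt(T) = 0.59083639
exp(-rT) = 0.99625852; exp(-qT) = 0.99875128
P = K * exp(-rT) * N(-d2) - S_0 * exp(-qT) * N(-d1)
N(-d1) = 0.24815480; N(-d2) = 0.27731502
P = 89.6700 * 0.99625852 * 0.27731502 - 94.6800 * 0.99875128 * 0.24815480 = 1.3078


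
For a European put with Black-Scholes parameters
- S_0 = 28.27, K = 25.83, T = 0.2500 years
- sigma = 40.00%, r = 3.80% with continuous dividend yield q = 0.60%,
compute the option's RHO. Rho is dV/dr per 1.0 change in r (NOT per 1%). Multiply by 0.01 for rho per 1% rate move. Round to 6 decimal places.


Answer: Rho = -2.224551

Derivation:
d1 = 0.5913228230; d2 = 0.3913228230
phi(d1) = 0.3349513861; exp(-qT) = 0.9985011244; exp(-rT) = 0.9905449824
N(-d2) = 0.3477793155
Rho = -K*T*exp(-rT)*N(-d2) = -25.8300 * 0.2500 * 0.9905449824 * 0.3477793155 = -2.224551


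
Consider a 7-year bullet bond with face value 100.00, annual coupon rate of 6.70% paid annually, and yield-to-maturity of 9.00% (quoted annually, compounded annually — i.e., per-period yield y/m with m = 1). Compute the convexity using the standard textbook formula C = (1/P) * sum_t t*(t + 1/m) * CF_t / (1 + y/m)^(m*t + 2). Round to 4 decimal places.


Answer: Convexity = 35.8873

Derivation:
Coupon per period c = face * coupon_rate / m = 6.700000
Periods per year m = 1; per-period yield y/m = 0.090000
Number of cashflows N = 7
Cashflows (t years, CF_t, discount factor 1/(1+y/m)^(m*t), PV):
  t = 1.0000: CF_t = 6.700000, DF = 0.917431, PV = 6.146789
  t = 2.0000: CF_t = 6.700000, DF = 0.841680, PV = 5.639256
  t = 3.0000: CF_t = 6.700000, DF = 0.772183, PV = 5.173629
  t = 4.0000: CF_t = 6.700000, DF = 0.708425, PV = 4.746449
  t = 5.0000: CF_t = 6.700000, DF = 0.649931, PV = 4.354540
  t = 6.0000: CF_t = 6.700000, DF = 0.596267, PV = 3.994991
  t = 7.0000: CF_t = 106.700000, DF = 0.547034, PV = 58.368554
Price P = sum_t PV_t = 88.424208
Convexity numerator sum_t t*(t + 1/m) * CF_t / (1+y/m)^(m*t + 2):
  t = 1.0000: term = 10.347259
  t = 2.0000: term = 28.478693
  t = 3.0000: term = 52.254483
  t = 4.0000: term = 79.899822
  t = 5.0000: term = 109.953883
  t = 6.0000: term = 141.225171
  t = 7.0000: term = 2751.148068
Convexity = (1/P) * sum = 3173.307380 / 88.424208 = 35.887315


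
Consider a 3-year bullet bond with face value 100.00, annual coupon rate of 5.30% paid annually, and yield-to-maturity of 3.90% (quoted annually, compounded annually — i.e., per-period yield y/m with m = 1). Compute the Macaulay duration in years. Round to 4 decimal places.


Coupon per period c = face * coupon_rate / m = 5.300000
Periods per year m = 1; per-period yield y/m = 0.039000
Number of cashflows N = 3
Cashflows (t years, CF_t, discount factor 1/(1+y/m)^(m*t), PV):
  t = 1.0000: CF_t = 5.300000, DF = 0.962464, PV = 5.101059
  t = 2.0000: CF_t = 5.300000, DF = 0.926337, PV = 4.909585
  t = 3.0000: CF_t = 105.300000, DF = 0.891566, PV = 93.881869
Price P = sum_t PV_t = 103.892513
Macaulay numerator sum_t t * PV_t:
  t * PV_t at t = 1.0000: 5.101059
  t * PV_t at t = 2.0000: 9.819170
  t * PV_t at t = 3.0000: 281.645608
Macaulay duration D = (sum_t t * PV_t) / P = 296.565837 / 103.892513 = 2.854545

Answer: Macaulay duration = 2.8545 years


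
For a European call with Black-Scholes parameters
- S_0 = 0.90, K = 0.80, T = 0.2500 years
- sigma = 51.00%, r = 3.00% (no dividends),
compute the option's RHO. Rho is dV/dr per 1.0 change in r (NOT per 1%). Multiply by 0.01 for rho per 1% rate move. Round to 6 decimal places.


d1 = 0.6188060222; d2 = 0.3638060222
phi(d1) = 0.3294275000; exp(-qT) = 1.0000000000; exp(-rT) = 0.9925280548
N(d2) = 0.6419985673
Rho = K*T*exp(-rT)*N(d2) = 0.8000 * 0.2500 * 0.9925280548 * 0.6419985673 = 0.127440

Answer: Rho = 0.127440


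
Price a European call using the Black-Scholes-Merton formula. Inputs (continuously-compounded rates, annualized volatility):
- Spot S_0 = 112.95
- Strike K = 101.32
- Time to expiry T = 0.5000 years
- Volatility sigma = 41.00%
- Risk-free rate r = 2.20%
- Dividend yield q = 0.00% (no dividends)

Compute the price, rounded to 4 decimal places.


d1 = (ln(S/K) + (r - q + 0.5*sigma^2) * T) / (sigma * sqrt(T)) = 0.55770518
d2 = d1 - sigma * sqrt(T) = 0.26779140
exp(-rT) = 0.98906028; exp(-qT) = 1.00000000
C = S_0 * exp(-qT) * N(d1) - K * exp(-rT) * N(d2)
N(d1) = 0.71147714; N(d2) = 0.60557006
C = 112.9500 * 1.00000000 * 0.71147714 - 101.3200 * 0.98906028 * 0.60557006 = 19.6762

Answer: Price = 19.6762


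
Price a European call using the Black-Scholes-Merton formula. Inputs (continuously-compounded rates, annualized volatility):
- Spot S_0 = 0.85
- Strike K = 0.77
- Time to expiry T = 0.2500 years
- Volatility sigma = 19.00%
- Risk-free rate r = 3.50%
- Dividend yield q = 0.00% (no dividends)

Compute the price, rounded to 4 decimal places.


d1 = (ln(S/K) + (r - q + 0.5*sigma^2) * T) / (sigma * sqrt(T)) = 1.18008773
d2 = d1 - sigma * sqrt(T) = 1.08508773
exp(-rT) = 0.99128817; exp(-qT) = 1.00000000
C = S_0 * exp(-qT) * N(d1) - K * exp(-rT) * N(d2)
N(d1) = 0.88101734; N(d2) = 0.86105860
C = 0.8500 * 1.00000000 * 0.88101734 - 0.7700 * 0.99128817 * 0.86105860 = 0.0916

Answer: Price = 0.0916


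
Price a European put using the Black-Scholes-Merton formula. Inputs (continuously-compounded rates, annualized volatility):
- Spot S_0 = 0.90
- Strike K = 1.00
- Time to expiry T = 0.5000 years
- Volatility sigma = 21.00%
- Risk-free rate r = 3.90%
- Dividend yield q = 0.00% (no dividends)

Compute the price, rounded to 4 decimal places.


d1 = (ln(S/K) + (r - q + 0.5*sigma^2) * T) / (sigma * sqrt(T)) = -0.50396858
d2 = d1 - sigma * sqrt(T) = -0.65246100
exp(-rT) = 0.98068890; exp(-qT) = 1.00000000
P = K * exp(-rT) * N(-d2) - S_0 * exp(-qT) * N(-d1)
N(-d1) = 0.69285827; N(-d2) = 0.74294809
P = 1.0000 * 0.98068890 * 0.74294809 - 0.9000 * 1.00000000 * 0.69285827 = 0.1050

Answer: Price = 0.1050


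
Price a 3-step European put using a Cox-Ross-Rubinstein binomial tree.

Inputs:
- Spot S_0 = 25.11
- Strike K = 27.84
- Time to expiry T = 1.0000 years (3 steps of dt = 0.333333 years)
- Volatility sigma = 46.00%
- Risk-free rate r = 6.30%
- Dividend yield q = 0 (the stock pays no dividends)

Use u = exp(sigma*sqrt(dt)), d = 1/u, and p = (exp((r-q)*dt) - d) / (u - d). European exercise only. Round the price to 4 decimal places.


Answer: Price = V(0,0) = 5.4390

Derivation:
dt = T/N = 0.333333
u = exp(sigma*sqrt(dt)) = 1.304189; d = 1/u = 0.766760
p = (exp((r-q)*dt) - d) / (u - d) = 0.473480
Discount per step: exp(-r*dt) = 0.979219
Stock lattice S(k, i) with i counting down-moves:
  k=0: S(0,0) = 25.1100
  k=1: S(1,0) = 32.7482; S(1,1) = 19.2533
  k=2: S(2,0) = 42.7098; S(2,1) = 25.1100; S(2,2) = 14.7627
  k=3: S(3,0) = 55.7016; S(3,1) = 32.7482; S(3,2) = 19.2533; S(3,3) = 11.3195
Terminal payoffs V(N, i) = max(K - S_T, 0):
  V(3,0) = 0.000000; V(3,1) = 0.000000; V(3,2) = 8.586650; V(3,3) = 16.520546
Backward induction: V(k, i) = exp(-r*dt) * [p * V(k+1, i) + (1-p) * V(k+1, i+1)].
  V(2,0) = exp(-r*dt) * [p*0.000000 + (1-p)*0.000000] = 0.000000
  V(2,1) = exp(-r*dt) * [p*0.000000 + (1-p)*8.586650] = 4.427088
  V(2,2) = exp(-r*dt) * [p*8.586650 + (1-p)*16.520546] = 12.498753
  V(1,0) = exp(-r*dt) * [p*0.000000 + (1-p)*4.427088] = 2.282509
  V(1,1) = exp(-r*dt) * [p*4.427088 + (1-p)*12.498753] = 8.496661
  V(0,0) = exp(-r*dt) * [p*2.282509 + (1-p)*8.496661] = 5.438956


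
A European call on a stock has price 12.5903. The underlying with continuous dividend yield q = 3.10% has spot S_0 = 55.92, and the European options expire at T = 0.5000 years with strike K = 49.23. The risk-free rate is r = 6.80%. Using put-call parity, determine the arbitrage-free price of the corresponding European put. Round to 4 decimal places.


Answer: Put price = 5.1147

Derivation:
Put-call parity: C - P = S_0 * exp(-qT) - K * exp(-rT).
S_0 * exp(-qT) = 55.9200 * 0.98461951 = 55.05992282
K * exp(-rT) = 49.2300 * 0.96657150 = 47.58431517
P = C - S*exp(-qT) + K*exp(-rT)
P = 12.5903 - 55.05992282 + 47.58431517 = 5.1147


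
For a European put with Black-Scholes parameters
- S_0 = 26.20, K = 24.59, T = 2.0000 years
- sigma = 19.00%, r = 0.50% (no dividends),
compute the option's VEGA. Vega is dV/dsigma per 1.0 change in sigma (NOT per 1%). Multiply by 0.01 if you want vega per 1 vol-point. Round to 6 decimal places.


d1 = 0.4075895773; d2 = 0.1388890004
phi(d1) = 0.3671432556; exp(-qT) = 1.0000000000; exp(-rT) = 0.9900498337
Vega = S * exp(-qT) * phi(d1) * sqrt(T) = 26.2000 * 1.0000000000 * 0.3671432556 * 1.4142135624 = 13.603537

Answer: Vega = 13.603537


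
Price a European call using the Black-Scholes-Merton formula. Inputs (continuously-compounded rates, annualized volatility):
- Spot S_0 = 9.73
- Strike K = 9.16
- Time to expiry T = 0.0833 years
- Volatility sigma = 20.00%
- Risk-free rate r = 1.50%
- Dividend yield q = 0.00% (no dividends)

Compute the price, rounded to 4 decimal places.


d1 = (ln(S/K) + (r - q + 0.5*sigma^2) * T) / (sigma * sqrt(T)) = 1.09631677
d2 = d1 - sigma * sqrt(T) = 1.03859329
exp(-rT) = 0.99875128; exp(-qT) = 1.00000000
C = S_0 * exp(-qT) * N(d1) - K * exp(-rT) * N(d2)
N(d1) = 0.86352991; N(d2) = 0.85050304
C = 9.7300 * 1.00000000 * 0.86352991 - 9.1600 * 0.99875128 * 0.85050304 = 0.6213

Answer: Price = 0.6213


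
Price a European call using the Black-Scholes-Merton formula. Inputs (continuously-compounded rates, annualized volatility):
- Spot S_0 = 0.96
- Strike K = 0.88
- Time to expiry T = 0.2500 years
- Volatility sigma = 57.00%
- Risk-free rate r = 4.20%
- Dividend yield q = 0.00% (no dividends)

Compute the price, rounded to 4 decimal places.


Answer: Price = 0.1543

Derivation:
d1 = (ln(S/K) + (r - q + 0.5*sigma^2) * T) / (sigma * sqrt(T)) = 0.48464518
d2 = d1 - sigma * sqrt(T) = 0.19964518
exp(-rT) = 0.98955493; exp(-qT) = 1.00000000
C = S_0 * exp(-qT) * N(d1) - K * exp(-rT) * N(d2)
N(d1) = 0.68603597; N(d2) = 0.57912096
C = 0.9600 * 1.00000000 * 0.68603597 - 0.8800 * 0.98955493 * 0.57912096 = 0.1543


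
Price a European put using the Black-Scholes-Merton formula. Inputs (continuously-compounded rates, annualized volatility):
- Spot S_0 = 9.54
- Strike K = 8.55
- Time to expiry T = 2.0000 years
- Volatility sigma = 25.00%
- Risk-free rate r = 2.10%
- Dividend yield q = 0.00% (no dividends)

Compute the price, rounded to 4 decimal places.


d1 = (ln(S/K) + (r - q + 0.5*sigma^2) * T) / (sigma * sqrt(T)) = 0.60545934
d2 = d1 - sigma * sqrt(T) = 0.25190595
exp(-rT) = 0.95886978; exp(-qT) = 1.00000000
P = K * exp(-rT) * N(-d2) - S_0 * exp(-qT) * N(-d1)
N(-d1) = 0.27243692; N(-d2) = 0.40055688
P = 8.5500 * 0.95886978 * 0.40055688 - 9.5400 * 1.00000000 * 0.27243692 = 0.6849

Answer: Price = 0.6849


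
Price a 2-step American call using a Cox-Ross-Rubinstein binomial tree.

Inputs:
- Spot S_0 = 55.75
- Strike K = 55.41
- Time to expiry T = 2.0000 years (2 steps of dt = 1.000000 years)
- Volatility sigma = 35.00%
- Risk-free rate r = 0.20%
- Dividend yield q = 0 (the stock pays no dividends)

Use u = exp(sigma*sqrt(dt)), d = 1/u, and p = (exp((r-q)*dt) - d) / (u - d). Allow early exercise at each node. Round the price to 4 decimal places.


Answer: Price = V(0,0) = 9.9734

Derivation:
dt = T/N = 1.000000
u = exp(sigma*sqrt(dt)) = 1.419068; d = 1/u = 0.704688
p = (exp((r-q)*dt) - d) / (u - d) = 0.416185
Discount per step: exp(-r*dt) = 0.998002
Stock lattice S(k, i) with i counting down-moves:
  k=0: S(0,0) = 55.7500
  k=1: S(1,0) = 79.1130; S(1,1) = 39.2864
  k=2: S(2,0) = 112.2667; S(2,1) = 55.7500; S(2,2) = 27.6846
Terminal payoffs V(N, i) = max(S_T - K, 0):
  V(2,0) = 56.856713; V(2,1) = 0.340000; V(2,2) = 0.000000
Backward induction: V(k, i) = exp(-r*dt) * [p * V(k+1, i) + (1-p) * V(k+1, i+1)]; then take max(V_cont, immediate exercise) for American.
  V(1,0) = exp(-r*dt) * [p*56.856713 + (1-p)*0.340000] = 23.813725; exercise = 23.703016; V(1,0) = max -> 23.813725
  V(1,1) = exp(-r*dt) * [p*0.340000 + (1-p)*0.000000] = 0.141220; exercise = 0.000000; V(1,1) = max -> 0.141220
  V(0,0) = exp(-r*dt) * [p*23.813725 + (1-p)*0.141220] = 9.973391; exercise = 0.340000; V(0,0) = max -> 9.973391


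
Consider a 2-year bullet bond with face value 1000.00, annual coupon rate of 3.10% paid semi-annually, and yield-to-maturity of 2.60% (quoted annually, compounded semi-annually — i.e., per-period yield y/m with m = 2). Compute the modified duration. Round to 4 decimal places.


Coupon per period c = face * coupon_rate / m = 15.500000
Periods per year m = 2; per-period yield y/m = 0.013000
Number of cashflows N = 4
Cashflows (t years, CF_t, discount factor 1/(1+y/m)^(m*t), PV):
  t = 0.5000: CF_t = 15.500000, DF = 0.987167, PV = 15.301086
  t = 1.0000: CF_t = 15.500000, DF = 0.974498, PV = 15.104724
  t = 1.5000: CF_t = 15.500000, DF = 0.961992, PV = 14.910883
  t = 2.0000: CF_t = 1015.500000, DF = 0.949647, PV = 964.366568
Price P = sum_t PV_t = 1009.683262
First compute Macaulay numerator sum_t t * PV_t:
  t * PV_t at t = 0.5000: 7.650543
  t * PV_t at t = 1.0000: 15.104724
  t * PV_t at t = 1.5000: 22.366324
  t * PV_t at t = 2.0000: 1928.733137
Macaulay duration D = 1973.854729 / 1009.683262 = 1.954925
Modified duration = D / (1 + y/m) = 1.954925 / (1 + 0.013000) = 1.929837

Answer: Modified duration = 1.9298


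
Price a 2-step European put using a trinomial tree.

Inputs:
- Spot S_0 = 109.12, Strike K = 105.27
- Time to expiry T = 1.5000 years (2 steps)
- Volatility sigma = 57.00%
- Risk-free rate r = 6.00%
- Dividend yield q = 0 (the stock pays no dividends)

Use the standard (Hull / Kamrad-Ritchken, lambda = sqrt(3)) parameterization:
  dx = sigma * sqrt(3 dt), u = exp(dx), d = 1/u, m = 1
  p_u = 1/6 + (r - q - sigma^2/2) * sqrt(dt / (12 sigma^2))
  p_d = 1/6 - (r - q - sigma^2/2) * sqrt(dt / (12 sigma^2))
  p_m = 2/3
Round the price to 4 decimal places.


Answer: Price = V(0,0) = 18.6781

Derivation:
dt = T/N = 0.750000; dx = sigma*sqrt(3*dt) = 0.855000
u = exp(dx) = 2.351374; d = 1/u = 0.425283
p_u = 0.121732, p_m = 0.666667, p_d = 0.211601
Discount per step: exp(-r*dt) = 0.955997
Stock lattice S(k, j) with j the centered position index:
  k=0: S(0,+0) = 109.1200
  k=1: S(1,-1) = 46.4069; S(1,+0) = 109.1200; S(1,+1) = 256.5820
  k=2: S(2,-2) = 19.7361; S(2,-1) = 46.4069; S(2,+0) = 109.1200; S(2,+1) = 256.5820; S(2,+2) = 603.3203
Terminal payoffs V(N, j) = max(K - S_T, 0):
  V(2,-2) = 85.533925; V(2,-1) = 58.863098; V(2,+0) = 0.000000; V(2,+1) = 0.000000; V(2,+2) = 0.000000
Backward induction: V(k, j) = exp(-r*dt) * [p_u * V(k+1, j+1) + p_m * V(k+1, j) + p_d * V(k+1, j-1)]
  V(1,-1) = exp(-r*dt) * [p_u*0.000000 + p_m*58.863098 + p_d*85.533925] = 54.817965
  V(1,+0) = exp(-r*dt) * [p_u*0.000000 + p_m*0.000000 + p_d*58.863098] = 11.907411
  V(1,+1) = exp(-r*dt) * [p_u*0.000000 + p_m*0.000000 + p_d*0.000000] = 0.000000
  V(0,+0) = exp(-r*dt) * [p_u*0.000000 + p_m*11.907411 + p_d*54.817965] = 18.678091


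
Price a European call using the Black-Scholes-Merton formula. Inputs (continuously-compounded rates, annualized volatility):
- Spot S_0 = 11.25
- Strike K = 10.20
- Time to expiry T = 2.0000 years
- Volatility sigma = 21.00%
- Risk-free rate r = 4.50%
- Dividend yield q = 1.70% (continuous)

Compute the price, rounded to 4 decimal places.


Answer: Price = 2.1231

Derivation:
d1 = (ln(S/K) + (r - q + 0.5*sigma^2) * T) / (sigma * sqrt(T)) = 0.66697143
d2 = d1 - sigma * sqrt(T) = 0.36998658
exp(-rT) = 0.91393119; exp(-qT) = 0.96657150
C = S_0 * exp(-qT) * N(d1) - K * exp(-rT) * N(d2)
N(d1) = 0.74760481; N(d2) = 0.64430376
C = 11.2500 * 0.96657150 * 0.74760481 - 10.2000 * 0.91393119 * 0.64430376 = 2.1231


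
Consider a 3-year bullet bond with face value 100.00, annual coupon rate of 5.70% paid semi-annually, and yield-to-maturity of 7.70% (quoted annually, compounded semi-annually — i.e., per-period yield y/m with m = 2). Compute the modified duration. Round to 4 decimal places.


Answer: Modified duration = 2.6896

Derivation:
Coupon per period c = face * coupon_rate / m = 2.850000
Periods per year m = 2; per-period yield y/m = 0.038500
Number of cashflows N = 6
Cashflows (t years, CF_t, discount factor 1/(1+y/m)^(m*t), PV):
  t = 0.5000: CF_t = 2.850000, DF = 0.962927, PV = 2.744343
  t = 1.0000: CF_t = 2.850000, DF = 0.927229, PV = 2.642603
  t = 1.5000: CF_t = 2.850000, DF = 0.892854, PV = 2.544634
  t = 2.0000: CF_t = 2.850000, DF = 0.859754, PV = 2.450298
  t = 2.5000: CF_t = 2.850000, DF = 0.827880, PV = 2.359459
  t = 3.0000: CF_t = 102.850000, DF = 0.797188, PV = 81.990832
Price P = sum_t PV_t = 94.732167
First compute Macaulay numerator sum_t t * PV_t:
  t * PV_t at t = 0.5000: 1.372171
  t * PV_t at t = 1.0000: 2.642603
  t * PV_t at t = 1.5000: 3.816951
  t * PV_t at t = 2.0000: 4.900595
  t * PV_t at t = 2.5000: 5.898646
  t * PV_t at t = 3.0000: 245.972495
Macaulay duration D = 264.603462 / 94.732167 = 2.793174
Modified duration = D / (1 + y/m) = 2.793174 / (1 + 0.038500) = 2.689624


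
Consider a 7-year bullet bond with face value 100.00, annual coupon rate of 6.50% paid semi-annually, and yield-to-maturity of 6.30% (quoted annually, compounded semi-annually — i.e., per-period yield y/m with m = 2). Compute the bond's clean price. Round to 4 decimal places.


Answer: Price = 101.1181

Derivation:
Coupon per period c = face * coupon_rate / m = 3.250000
Periods per year m = 2; per-period yield y/m = 0.031500
Number of cashflows N = 14
Cashflows (t years, CF_t, discount factor 1/(1+y/m)^(m*t), PV):
  t = 0.5000: CF_t = 3.250000, DF = 0.969462, PV = 3.150751
  t = 1.0000: CF_t = 3.250000, DF = 0.939856, PV = 3.054534
  t = 1.5000: CF_t = 3.250000, DF = 0.911155, PV = 2.961254
  t = 2.0000: CF_t = 3.250000, DF = 0.883330, PV = 2.870823
  t = 2.5000: CF_t = 3.250000, DF = 0.856355, PV = 2.783154
  t = 3.0000: CF_t = 3.250000, DF = 0.830204, PV = 2.698162
  t = 3.5000: CF_t = 3.250000, DF = 0.804851, PV = 2.615765
  t = 4.0000: CF_t = 3.250000, DF = 0.780272, PV = 2.535885
  t = 4.5000: CF_t = 3.250000, DF = 0.756444, PV = 2.458444
  t = 5.0000: CF_t = 3.250000, DF = 0.733344, PV = 2.383368
  t = 5.5000: CF_t = 3.250000, DF = 0.710949, PV = 2.310584
  t = 6.0000: CF_t = 3.250000, DF = 0.689238, PV = 2.240023
  t = 6.5000: CF_t = 3.250000, DF = 0.668190, PV = 2.171618
  t = 7.0000: CF_t = 103.250000, DF = 0.647785, PV = 66.883780
Price P = sum_t PV_t = 101.118144


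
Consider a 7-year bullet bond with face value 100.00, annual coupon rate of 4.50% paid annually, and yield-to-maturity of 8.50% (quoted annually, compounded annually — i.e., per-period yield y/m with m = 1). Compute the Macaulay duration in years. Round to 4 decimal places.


Coupon per period c = face * coupon_rate / m = 4.500000
Periods per year m = 1; per-period yield y/m = 0.085000
Number of cashflows N = 7
Cashflows (t years, CF_t, discount factor 1/(1+y/m)^(m*t), PV):
  t = 1.0000: CF_t = 4.500000, DF = 0.921659, PV = 4.147465
  t = 2.0000: CF_t = 4.500000, DF = 0.849455, PV = 3.822549
  t = 3.0000: CF_t = 4.500000, DF = 0.782908, PV = 3.523086
  t = 4.0000: CF_t = 4.500000, DF = 0.721574, PV = 3.247084
  t = 5.0000: CF_t = 4.500000, DF = 0.665045, PV = 2.992704
  t = 6.0000: CF_t = 4.500000, DF = 0.612945, PV = 2.758253
  t = 7.0000: CF_t = 104.500000, DF = 0.564926, PV = 59.034804
Price P = sum_t PV_t = 79.525946
Macaulay numerator sum_t t * PV_t:
  t * PV_t at t = 1.0000: 4.147465
  t * PV_t at t = 2.0000: 7.645098
  t * PV_t at t = 3.0000: 10.569259
  t * PV_t at t = 4.0000: 12.988337
  t * PV_t at t = 5.0000: 14.963522
  t * PV_t at t = 6.0000: 16.549517
  t * PV_t at t = 7.0000: 413.243626
Macaulay duration D = (sum_t t * PV_t) / P = 480.106825 / 79.525946 = 6.037109

Answer: Macaulay duration = 6.0371 years


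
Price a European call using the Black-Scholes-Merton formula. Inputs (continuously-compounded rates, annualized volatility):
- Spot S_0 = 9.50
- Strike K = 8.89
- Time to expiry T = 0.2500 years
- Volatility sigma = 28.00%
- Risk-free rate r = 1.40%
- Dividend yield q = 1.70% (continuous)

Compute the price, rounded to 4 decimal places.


Answer: Price = 0.8666

Derivation:
d1 = (ln(S/K) + (r - q + 0.5*sigma^2) * T) / (sigma * sqrt(T)) = 0.53867678
d2 = d1 - sigma * sqrt(T) = 0.39867678
exp(-rT) = 0.99650612; exp(-qT) = 0.99575902
C = S_0 * exp(-qT) * N(d1) - K * exp(-rT) * N(d2)
N(d1) = 0.70494505; N(d2) = 0.65493431
C = 9.5000 * 0.99575902 * 0.70494505 - 8.8900 * 0.99650612 * 0.65493431 = 0.8666


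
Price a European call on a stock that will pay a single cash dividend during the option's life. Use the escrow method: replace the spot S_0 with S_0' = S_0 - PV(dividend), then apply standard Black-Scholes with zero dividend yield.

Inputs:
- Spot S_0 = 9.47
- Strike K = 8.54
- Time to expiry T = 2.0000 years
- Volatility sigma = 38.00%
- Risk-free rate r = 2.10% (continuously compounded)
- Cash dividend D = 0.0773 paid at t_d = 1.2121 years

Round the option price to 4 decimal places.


Answer: Price = 2.5243

Derivation:
PV(D) = D * exp(-r * t_d) = 0.0773 * 0.97486712 = 0.07535723
S_0' = S_0 - PV(D) = 9.4700 - 0.07535723 = 9.39464277
d1 = (ln(S_0'/K) + (r + sigma^2/2)*T) / (sigma*sqrt(T)) = 0.52433568
d2 = d1 - sigma*sqrt(T) = -0.01306547
exp(-rT) = 0.95886978
N(d1) = 0.69997746; N(d2) = 0.49478778
C = S_0' * N(d1) - K * exp(-rT) * N(d2) = 9.39464277 * 0.69997746 - 8.5400 * 0.95886978 * 0.49478778 = 2.5243
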